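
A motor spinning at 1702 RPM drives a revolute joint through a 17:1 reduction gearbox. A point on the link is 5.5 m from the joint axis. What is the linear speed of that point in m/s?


omega_motor = 1702 * 2*pi/60 = 178.233 rad/s
omega_joint = omega_motor / 17 = 10.4843 rad/s
v = omega_joint * r = 10.4843 * 5.5
= 57.6636 m/s


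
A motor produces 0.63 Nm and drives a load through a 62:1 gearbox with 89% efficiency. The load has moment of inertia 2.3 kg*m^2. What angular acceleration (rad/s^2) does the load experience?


tau_out = tau_motor * N * eta
= 0.63 * 62 * 0.89 = 34.7634 Nm
alpha = tau_out / I = 34.7634 / 2.3
= 15.1145 rad/s^2


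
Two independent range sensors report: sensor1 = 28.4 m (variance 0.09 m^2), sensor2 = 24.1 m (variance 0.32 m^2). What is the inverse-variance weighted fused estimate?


w1 = (1/var1) / (1/var1 + 1/var2)
   = 11.1111 / (11.1111 + 3.125) = 0.7805
w2 = 1 - w1 = 0.2195
fused = w1*s1 + w2*s2 = 22.1659 + 5.2902
= 27.4561 m


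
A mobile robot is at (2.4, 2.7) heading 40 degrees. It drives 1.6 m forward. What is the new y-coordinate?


y_new = y0 + d*sin(theta)
= 2.7 + 1.6*sin(40)
= 2.7 + 1.0285
= 3.7285


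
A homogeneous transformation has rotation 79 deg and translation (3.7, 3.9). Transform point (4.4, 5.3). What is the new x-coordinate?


x' = cos(theta)*px - sin(theta)*py + tx
= 0.1908*4.4 - 0.9816*5.3 + 3.7
= -0.6631


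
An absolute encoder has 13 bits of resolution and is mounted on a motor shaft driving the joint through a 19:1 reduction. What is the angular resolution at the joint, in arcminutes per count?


counts = 2^13 = 8192
effective counts at joint = 8192 * 19 = 155648
resolution = 360*60 / 155648
= 0.1388 arcmin/count


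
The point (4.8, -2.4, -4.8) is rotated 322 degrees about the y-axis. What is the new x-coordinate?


Rotation about y-axis: x' = x*cos(theta) + z*sin(theta)
= 4.8 * 0.788 + -4.8 * -0.6157
= 6.7376


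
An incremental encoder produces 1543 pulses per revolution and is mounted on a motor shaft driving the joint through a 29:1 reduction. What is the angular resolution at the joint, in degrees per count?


counts per rev = 1543
effective counts at joint = 1543 * 29 = 44747
resolution = 360 / 44747
= 0.008 deg/count


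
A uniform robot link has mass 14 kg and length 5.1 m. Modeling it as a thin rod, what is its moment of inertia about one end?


I = (1/3) * m * L^2
= (1/3) * 14 * 5.1^2
= 0.333333 * 14 * 26.01
= 121.38 kg*m^2


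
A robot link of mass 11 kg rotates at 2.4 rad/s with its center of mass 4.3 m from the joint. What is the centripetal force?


F = m * omega^2 * r
= 11 * 2.4^2 * 4.3
= 11 * 5.76 * 4.3
= 272.448 N


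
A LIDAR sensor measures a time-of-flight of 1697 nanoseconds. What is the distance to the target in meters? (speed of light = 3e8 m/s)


tof = 1697 ns = 1.697e-06 s
dist = c * tof / 2
= 3e8 * 1.697e-06 / 2
= 254.55 m


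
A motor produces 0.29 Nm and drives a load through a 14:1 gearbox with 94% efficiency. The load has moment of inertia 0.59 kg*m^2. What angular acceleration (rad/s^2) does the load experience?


tau_out = tau_motor * N * eta
= 0.29 * 14 * 0.94 = 3.8164 Nm
alpha = tau_out / I = 3.8164 / 0.59
= 6.4685 rad/s^2


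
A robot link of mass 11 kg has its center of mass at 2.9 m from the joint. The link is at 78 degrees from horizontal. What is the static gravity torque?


tau = m*g*L*cos(angle)
= 11 * 9.81 * 2.9 * cos(78 deg)
= 11 * 9.81 * 2.9 * 0.2079
= 65.0637 Nm


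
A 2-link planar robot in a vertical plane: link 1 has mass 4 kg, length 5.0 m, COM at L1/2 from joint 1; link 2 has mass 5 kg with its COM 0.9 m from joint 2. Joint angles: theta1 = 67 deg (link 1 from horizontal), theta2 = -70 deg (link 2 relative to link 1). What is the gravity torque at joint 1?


Horizontal distance from joint 1 to link-1 COM:
  x_c1 = (L1/2)*cos(t1) = 2.5 * 0.3907 = 0.9768 m
Horizontal distance from joint 1 to link-2 COM:
  x_c2 = L1*cos(t1) + Lc2*cos(t1+t2)
       = 5.0*0.3907 + 0.9*0.9986 = 2.8524 m
tau1 = m1*g*x_c1 + m2*g*x_c2
     = 4*9.81*0.9768 + 5*9.81*2.8524
     = 38.3307 + 139.9113
     = 178.242 Nm


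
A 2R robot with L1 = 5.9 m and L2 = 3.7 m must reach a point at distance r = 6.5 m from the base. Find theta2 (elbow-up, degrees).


cos(theta2) = (r^2 - L1^2 - L2^2) / (2*L1*L2)
cos(theta2) = (42.25 - 34.81 - 13.69) / 43.66
cos(theta2) = -0.143152
theta2 = 98.2303 degrees


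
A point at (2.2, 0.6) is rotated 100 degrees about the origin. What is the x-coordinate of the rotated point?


x' = x*cos(theta) - y*sin(theta)
cos(100 deg) = -0.1736, sin(100 deg) = 0.9848
x' = 2.2 * -0.1736 - 0.6 * 0.9848
= -0.382 - 0.5909
= -0.9729


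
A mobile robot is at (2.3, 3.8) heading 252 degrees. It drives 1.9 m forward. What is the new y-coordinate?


y_new = y0 + d*sin(theta)
= 3.8 + 1.9*sin(252)
= 3.8 + -1.807
= 1.993


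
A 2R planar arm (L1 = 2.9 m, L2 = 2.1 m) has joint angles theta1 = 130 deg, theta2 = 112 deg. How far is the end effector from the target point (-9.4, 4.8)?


End effector via forward kinematics:
x = L1*cos(t1) + L2*cos(t1+t2) = -2.85
y = L1*sin(t1) + L2*sin(t1+t2) = 0.3673
Distance to target:
d = sqrt((-9.4 - -2.85)^2 + (4.8 - 0.3673)^2)
= sqrt(42.9028 + 19.6485)
= 7.9089 m


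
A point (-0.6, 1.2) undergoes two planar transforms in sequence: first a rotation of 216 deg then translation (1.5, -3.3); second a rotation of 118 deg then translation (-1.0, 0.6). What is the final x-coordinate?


After transform 1:
x1 = cos(216)*-0.6 - sin(216)*1.2 + 1.5 = 2.6908
y1 = sin(216)*-0.6 + cos(216)*1.2 + -3.3 = -3.9181
After transform 2:
x2 = cos(118)*2.6908 - sin(118)*-3.9181 + -1.0
= 1.1963


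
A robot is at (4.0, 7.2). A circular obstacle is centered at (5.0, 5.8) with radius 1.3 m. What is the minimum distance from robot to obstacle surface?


center_dist = sqrt((4.0-5.0)^2 + (7.2-5.8)^2)
= sqrt(1.0 + 1.96)
= 1.7205
min_dist = center_dist - radius = 1.7205 - 1.3 = 0.4205 m


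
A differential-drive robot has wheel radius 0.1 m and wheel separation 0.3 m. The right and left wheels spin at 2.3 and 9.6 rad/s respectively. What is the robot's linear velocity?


vR = r*wR = 0.1*2.3 = 0.23 m/s
vL = r*wL = 0.1*9.6 = 0.96 m/s
v = (vR+vL)/2 = 0.595 m/s
omega = (vR-vL)/L = -2.4333 rad/s
linear velocity = 0.595 m/s


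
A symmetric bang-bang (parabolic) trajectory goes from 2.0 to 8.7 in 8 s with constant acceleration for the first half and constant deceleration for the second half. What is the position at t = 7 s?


Symmetric rest-to-rest: each phase covers (pf-p0)/2 in time T/2. 0.5*a*(T/2)^2 = (pf-p0)/2 => a = 4*(pf-p0)/T^2
a = 4*(8.7-2.0)/8^2 = 0.4187
t = 7 is in the deceleration phase (t > T/2).
p = pf - 0.5*a*(T-t)^2 = 8.7 - 0.5*0.4187*1^2
= 8.4906


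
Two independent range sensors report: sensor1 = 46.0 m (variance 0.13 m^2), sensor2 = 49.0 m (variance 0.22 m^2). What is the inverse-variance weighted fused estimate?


w1 = (1/var1) / (1/var1 + 1/var2)
   = 7.6923 / (7.6923 + 4.5455) = 0.6286
w2 = 1 - w1 = 0.3714
fused = w1*s1 + w2*s2 = 28.9143 + 18.2
= 47.1143 m


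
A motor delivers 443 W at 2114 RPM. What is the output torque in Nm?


omega = 2114 * 2*pi/60 = 221.3776 rad/s
tau = P / omega = 443 / 221.3776
= 2.0011 Nm


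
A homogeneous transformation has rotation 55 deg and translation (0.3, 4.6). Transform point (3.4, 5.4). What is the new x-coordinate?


x' = cos(theta)*px - sin(theta)*py + tx
= 0.5736*3.4 - 0.8192*5.4 + 0.3
= -2.1733


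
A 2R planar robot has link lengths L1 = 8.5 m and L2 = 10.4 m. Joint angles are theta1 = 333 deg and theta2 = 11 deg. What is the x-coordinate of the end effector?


Convert angles to radians: theta1 = 5.8119, theta2 = 0.192
x = L1*cos(theta1) + L2*cos(theta1+theta2)
x = 7.5736 + 9.9971
x = 17.5707


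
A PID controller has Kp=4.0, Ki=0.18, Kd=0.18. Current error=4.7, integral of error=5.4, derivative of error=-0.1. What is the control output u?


u = Kp*e + Ki*int(e) + Kd*de/dt
= 4.0*4.7 + 0.18*5.4 + 0.18*(-0.1)
= 18.8 + 0.972 + -0.018
= 19.754


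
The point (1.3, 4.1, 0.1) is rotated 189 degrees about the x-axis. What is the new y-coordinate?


Rotation about x-axis: y' = y*cos(theta) - z*sin(theta)
= 4.1 * -0.9877 - 0.1 * -0.1564
= -4.0339


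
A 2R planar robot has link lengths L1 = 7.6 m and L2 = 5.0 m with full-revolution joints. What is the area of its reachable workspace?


r_max = L1 + L2 = 12.6 m
r_min = |L1 - L2| = 2.6 m
Area = pi*(r_max^2 - r_min^2)
= pi*(158.76 - 6.76)
= pi * 152.0
= 477.5221 m^2


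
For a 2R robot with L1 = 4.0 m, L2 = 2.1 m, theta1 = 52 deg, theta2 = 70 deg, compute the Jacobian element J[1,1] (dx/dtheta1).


J[1,1] = -L1*sin(t1) - L2*sin(t1+t2)
= -4.0*sin(52) - 2.1*sin(122)
= -4.9329


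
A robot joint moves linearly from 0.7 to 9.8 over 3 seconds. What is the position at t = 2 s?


s = t/T = 2/3 = 0.6667
p(t) = p0 + (pf-p0)*s
= 0.7 + (9.8 - 0.7) * 0.6667
= 6.7667


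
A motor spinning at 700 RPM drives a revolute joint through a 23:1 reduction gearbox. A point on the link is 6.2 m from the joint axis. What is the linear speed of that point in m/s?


omega_motor = 700 * 2*pi/60 = 73.3038 rad/s
omega_joint = omega_motor / 23 = 3.1871 rad/s
v = omega_joint * r = 3.1871 * 6.2
= 19.7602 m/s


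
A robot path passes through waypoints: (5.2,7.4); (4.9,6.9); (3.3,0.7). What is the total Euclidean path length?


Segment lengths:
  seg1 = sqrt((-0.3)^2 + (-0.5)^2) = 0.5831
  seg2 = sqrt((-1.6)^2 + (-6.2)^2) = 6.4031
Total = 6.9862


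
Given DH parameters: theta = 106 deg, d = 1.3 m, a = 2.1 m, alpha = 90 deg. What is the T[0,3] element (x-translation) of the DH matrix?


T[0,3] = a * cos(theta)
= 2.1 * cos(106 deg)
= 2.1 * -0.2756
= -0.5788


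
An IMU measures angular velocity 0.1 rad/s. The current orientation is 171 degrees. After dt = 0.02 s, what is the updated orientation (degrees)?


delta_theta = w * dt = 0.1 * 0.02 = 0.002 rad
= 0.1146 deg
theta_new = 171 + 0.1146 = 171.1146 deg


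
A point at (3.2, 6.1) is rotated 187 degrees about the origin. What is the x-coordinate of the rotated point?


x' = x*cos(theta) - y*sin(theta)
cos(187 deg) = -0.9925, sin(187 deg) = -0.1219
x' = 3.2 * -0.9925 - 6.1 * -0.1219
= -3.1761 - -0.7434
= -2.4327


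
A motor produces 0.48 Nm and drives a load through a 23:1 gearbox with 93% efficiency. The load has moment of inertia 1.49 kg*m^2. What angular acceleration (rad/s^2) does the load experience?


tau_out = tau_motor * N * eta
= 0.48 * 23 * 0.93 = 10.2672 Nm
alpha = tau_out / I = 10.2672 / 1.49
= 6.8907 rad/s^2


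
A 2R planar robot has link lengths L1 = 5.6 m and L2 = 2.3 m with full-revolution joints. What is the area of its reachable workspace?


r_max = L1 + L2 = 7.9 m
r_min = |L1 - L2| = 3.3 m
Area = pi*(r_max^2 - r_min^2)
= pi*(62.41 - 10.89)
= pi * 51.52
= 161.8549 m^2


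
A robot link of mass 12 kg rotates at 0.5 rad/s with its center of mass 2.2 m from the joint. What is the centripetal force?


F = m * omega^2 * r
= 12 * 0.5^2 * 2.2
= 12 * 0.25 * 2.2
= 6.6 N


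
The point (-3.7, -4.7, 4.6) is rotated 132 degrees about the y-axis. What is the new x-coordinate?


Rotation about y-axis: x' = x*cos(theta) + z*sin(theta)
= -3.7 * -0.6691 + 4.6 * 0.7431
= 5.8942


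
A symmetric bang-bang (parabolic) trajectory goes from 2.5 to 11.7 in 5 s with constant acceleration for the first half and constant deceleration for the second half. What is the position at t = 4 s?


Symmetric rest-to-rest: each phase covers (pf-p0)/2 in time T/2. 0.5*a*(T/2)^2 = (pf-p0)/2 => a = 4*(pf-p0)/T^2
a = 4*(11.7-2.5)/5^2 = 1.472
t = 4 is in the deceleration phase (t > T/2).
p = pf - 0.5*a*(T-t)^2 = 11.7 - 0.5*1.472*1^2
= 10.964


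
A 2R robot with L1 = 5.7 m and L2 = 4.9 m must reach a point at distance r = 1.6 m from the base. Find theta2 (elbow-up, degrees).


cos(theta2) = (r^2 - L1^2 - L2^2) / (2*L1*L2)
cos(theta2) = (2.56 - 32.49 - 24.01) / 55.86
cos(theta2) = -0.965628
theta2 = 164.9343 degrees


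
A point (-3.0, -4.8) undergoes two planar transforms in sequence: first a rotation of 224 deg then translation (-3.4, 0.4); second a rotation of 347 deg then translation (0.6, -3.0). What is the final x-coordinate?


After transform 1:
x1 = cos(224)*-3.0 - sin(224)*-4.8 + -3.4 = -4.5763
y1 = sin(224)*-3.0 + cos(224)*-4.8 + 0.4 = 5.9368
After transform 2:
x2 = cos(347)*-4.5763 - sin(347)*5.9368 + 0.6
= -2.5236


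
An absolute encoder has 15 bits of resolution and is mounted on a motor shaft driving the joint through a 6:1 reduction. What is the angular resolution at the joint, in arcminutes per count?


counts = 2^15 = 32768
effective counts at joint = 32768 * 6 = 196608
resolution = 360*60 / 196608
= 0.1099 arcmin/count


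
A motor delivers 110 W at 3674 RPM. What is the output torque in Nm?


omega = 3674 * 2*pi/60 = 384.7404 rad/s
tau = P / omega = 110 / 384.7404
= 0.2859 Nm


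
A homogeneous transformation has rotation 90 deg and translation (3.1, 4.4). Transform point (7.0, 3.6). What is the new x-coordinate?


x' = cos(theta)*px - sin(theta)*py + tx
= 0.0*7.0 - 1.0*3.6 + 3.1
= -0.5


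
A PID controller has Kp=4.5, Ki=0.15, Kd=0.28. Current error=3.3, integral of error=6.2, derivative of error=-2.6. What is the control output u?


u = Kp*e + Ki*int(e) + Kd*de/dt
= 4.5*3.3 + 0.15*6.2 + 0.28*(-2.6)
= 14.85 + 0.93 + -0.728
= 15.052


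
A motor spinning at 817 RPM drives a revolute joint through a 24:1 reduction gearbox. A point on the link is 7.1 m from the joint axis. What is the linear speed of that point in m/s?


omega_motor = 817 * 2*pi/60 = 85.556 rad/s
omega_joint = omega_motor / 24 = 3.5648 rad/s
v = omega_joint * r = 3.5648 * 7.1
= 25.3103 m/s


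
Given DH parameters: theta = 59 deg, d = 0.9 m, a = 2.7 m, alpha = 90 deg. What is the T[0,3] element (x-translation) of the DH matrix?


T[0,3] = a * cos(theta)
= 2.7 * cos(59 deg)
= 2.7 * 0.515
= 1.3906


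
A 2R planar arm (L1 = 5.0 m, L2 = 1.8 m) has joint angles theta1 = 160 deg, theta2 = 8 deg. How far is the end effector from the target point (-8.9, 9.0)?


End effector via forward kinematics:
x = L1*cos(t1) + L2*cos(t1+t2) = -6.4591
y = L1*sin(t1) + L2*sin(t1+t2) = 2.0843
Distance to target:
d = sqrt((-8.9 - -6.4591)^2 + (9.0 - 2.0843)^2)
= sqrt(5.9579 + 47.8263)
= 7.3338 m


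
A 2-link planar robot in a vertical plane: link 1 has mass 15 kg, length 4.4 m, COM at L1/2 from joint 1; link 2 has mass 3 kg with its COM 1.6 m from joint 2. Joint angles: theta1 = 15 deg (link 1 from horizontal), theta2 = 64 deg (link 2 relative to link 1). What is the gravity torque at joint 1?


Horizontal distance from joint 1 to link-1 COM:
  x_c1 = (L1/2)*cos(t1) = 2.2 * 0.9659 = 2.125 m
Horizontal distance from joint 1 to link-2 COM:
  x_c2 = L1*cos(t1) + Lc2*cos(t1+t2)
       = 4.4*0.9659 + 1.6*0.1908 = 4.5554 m
tau1 = m1*g*x_c1 + m2*g*x_c2
     = 15*9.81*2.125 + 3*9.81*4.5554
     = 312.6992 + 134.0645
     = 446.7636 Nm


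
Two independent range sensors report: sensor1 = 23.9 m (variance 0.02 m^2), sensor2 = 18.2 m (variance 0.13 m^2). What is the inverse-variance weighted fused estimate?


w1 = (1/var1) / (1/var1 + 1/var2)
   = 50.0 / (50.0 + 7.6923) = 0.8667
w2 = 1 - w1 = 0.1333
fused = w1*s1 + w2*s2 = 20.7133 + 2.4267
= 23.14 m


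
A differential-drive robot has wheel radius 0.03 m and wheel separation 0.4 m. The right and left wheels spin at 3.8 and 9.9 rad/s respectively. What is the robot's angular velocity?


vR = r*wR = 0.03*3.8 = 0.114 m/s
vL = r*wL = 0.03*9.9 = 0.297 m/s
v = (vR+vL)/2 = 0.2055 m/s
omega = (vR-vL)/L = -0.4575 rad/s
angular velocity = -0.4575 rad/s


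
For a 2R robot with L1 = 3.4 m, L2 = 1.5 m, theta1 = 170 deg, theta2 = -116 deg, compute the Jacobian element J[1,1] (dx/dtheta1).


J[1,1] = -L1*sin(t1) - L2*sin(t1+t2)
= -3.4*sin(170) - 1.5*sin(54)
= -1.8039


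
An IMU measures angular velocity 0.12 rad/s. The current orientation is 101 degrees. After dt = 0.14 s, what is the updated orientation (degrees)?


delta_theta = w * dt = 0.12 * 0.14 = 0.0168 rad
= 0.9626 deg
theta_new = 101 + 0.9626 = 101.9626 deg


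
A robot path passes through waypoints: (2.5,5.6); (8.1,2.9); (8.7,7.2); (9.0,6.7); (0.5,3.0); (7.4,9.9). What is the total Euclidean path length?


Segment lengths:
  seg1 = sqrt((5.6)^2 + (-2.7)^2) = 6.2169
  seg2 = sqrt((0.6)^2 + (4.3)^2) = 4.3417
  seg3 = sqrt((0.3)^2 + (-0.5)^2) = 0.5831
  seg4 = sqrt((-8.5)^2 + (-3.7)^2) = 9.2704
  seg5 = sqrt((6.9)^2 + (6.9)^2) = 9.7581
Total = 30.1701


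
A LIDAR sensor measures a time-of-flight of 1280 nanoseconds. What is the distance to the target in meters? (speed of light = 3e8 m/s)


tof = 1280 ns = 1.28e-06 s
dist = c * tof / 2
= 3e8 * 1.28e-06 / 2
= 192.0 m


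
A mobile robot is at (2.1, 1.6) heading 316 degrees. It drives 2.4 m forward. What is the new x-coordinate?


x_new = x0 + d*cos(theta)
= 2.1 + 2.4*cos(316)
= 2.1 + 1.7264
= 3.8264


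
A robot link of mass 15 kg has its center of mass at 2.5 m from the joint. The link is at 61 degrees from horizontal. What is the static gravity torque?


tau = m*g*L*cos(angle)
= 15 * 9.81 * 2.5 * cos(61 deg)
= 15 * 9.81 * 2.5 * 0.4848
= 178.3493 Nm


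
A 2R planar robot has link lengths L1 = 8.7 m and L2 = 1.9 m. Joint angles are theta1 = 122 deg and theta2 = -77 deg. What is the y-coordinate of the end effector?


Convert angles to radians: theta1 = 2.1293, theta2 = -1.3439
y = L1*sin(theta1) + L2*sin(theta1+theta2)
y = 7.378 + 1.3435
y = 8.7215


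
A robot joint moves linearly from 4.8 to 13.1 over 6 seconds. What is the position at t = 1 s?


s = t/T = 1/6 = 0.1667
p(t) = p0 + (pf-p0)*s
= 4.8 + (13.1 - 4.8) * 0.1667
= 6.1833


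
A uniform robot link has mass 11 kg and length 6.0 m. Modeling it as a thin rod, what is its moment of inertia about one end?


I = (1/3) * m * L^2
= (1/3) * 11 * 6.0^2
= 0.333333 * 11 * 36.0
= 132.0 kg*m^2


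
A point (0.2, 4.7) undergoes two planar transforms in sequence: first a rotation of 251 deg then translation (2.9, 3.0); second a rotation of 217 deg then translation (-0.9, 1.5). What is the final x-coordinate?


After transform 1:
x1 = cos(251)*0.2 - sin(251)*4.7 + 2.9 = 7.2788
y1 = sin(251)*0.2 + cos(251)*4.7 + 3.0 = 1.2807
After transform 2:
x2 = cos(217)*7.2788 - sin(217)*1.2807 + -0.9
= -5.9424


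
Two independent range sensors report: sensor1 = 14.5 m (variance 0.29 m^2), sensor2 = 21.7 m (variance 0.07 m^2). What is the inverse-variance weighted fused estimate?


w1 = (1/var1) / (1/var1 + 1/var2)
   = 3.4483 / (3.4483 + 14.2857) = 0.1944
w2 = 1 - w1 = 0.8056
fused = w1*s1 + w2*s2 = 2.8194 + 17.4806
= 20.3 m


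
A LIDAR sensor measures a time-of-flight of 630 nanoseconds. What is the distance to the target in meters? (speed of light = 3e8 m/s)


tof = 630 ns = 6.3e-07 s
dist = c * tof / 2
= 3e8 * 6.3e-07 / 2
= 94.5 m


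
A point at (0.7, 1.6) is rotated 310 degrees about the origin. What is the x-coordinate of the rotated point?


x' = x*cos(theta) - y*sin(theta)
cos(310 deg) = 0.6428, sin(310 deg) = -0.766
x' = 0.7 * 0.6428 - 1.6 * -0.766
= 0.45 - -1.2257
= 1.6756


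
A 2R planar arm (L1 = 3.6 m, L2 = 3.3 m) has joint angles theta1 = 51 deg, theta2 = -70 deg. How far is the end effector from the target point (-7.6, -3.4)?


End effector via forward kinematics:
x = L1*cos(t1) + L2*cos(t1+t2) = 5.3858
y = L1*sin(t1) + L2*sin(t1+t2) = 1.7234
Distance to target:
d = sqrt((-7.6 - 5.3858)^2 + (-3.4 - 1.7234)^2)
= sqrt(168.6301 + 26.2487)
= 13.9599 m


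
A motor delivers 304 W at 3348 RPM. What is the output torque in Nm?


omega = 3348 * 2*pi/60 = 350.6017 rad/s
tau = P / omega = 304 / 350.6017
= 0.8671 Nm


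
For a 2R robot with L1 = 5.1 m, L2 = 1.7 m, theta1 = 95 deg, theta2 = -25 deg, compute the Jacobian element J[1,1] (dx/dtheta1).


J[1,1] = -L1*sin(t1) - L2*sin(t1+t2)
= -5.1*sin(95) - 1.7*sin(70)
= -6.6781


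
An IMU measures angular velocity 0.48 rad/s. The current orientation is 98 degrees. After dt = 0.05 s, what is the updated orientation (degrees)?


delta_theta = w * dt = 0.48 * 0.05 = 0.024 rad
= 1.3751 deg
theta_new = 98 + 1.3751 = 99.3751 deg


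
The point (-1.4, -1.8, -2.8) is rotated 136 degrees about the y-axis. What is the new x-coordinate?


Rotation about y-axis: x' = x*cos(theta) + z*sin(theta)
= -1.4 * -0.7193 + -2.8 * 0.6947
= -0.938


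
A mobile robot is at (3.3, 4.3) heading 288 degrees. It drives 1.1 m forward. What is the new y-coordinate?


y_new = y0 + d*sin(theta)
= 4.3 + 1.1*sin(288)
= 4.3 + -1.0462
= 3.2538


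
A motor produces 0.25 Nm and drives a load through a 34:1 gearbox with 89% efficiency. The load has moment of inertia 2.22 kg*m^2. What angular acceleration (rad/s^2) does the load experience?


tau_out = tau_motor * N * eta
= 0.25 * 34 * 0.89 = 7.565 Nm
alpha = tau_out / I = 7.565 / 2.22
= 3.4077 rad/s^2


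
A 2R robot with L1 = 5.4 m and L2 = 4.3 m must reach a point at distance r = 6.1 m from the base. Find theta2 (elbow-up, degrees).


cos(theta2) = (r^2 - L1^2 - L2^2) / (2*L1*L2)
cos(theta2) = (37.21 - 29.16 - 18.49) / 46.44
cos(theta2) = -0.224806
theta2 = 102.9915 degrees


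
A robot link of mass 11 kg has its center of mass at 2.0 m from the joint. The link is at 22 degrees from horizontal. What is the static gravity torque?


tau = m*g*L*cos(angle)
= 11 * 9.81 * 2.0 * cos(22 deg)
= 11 * 9.81 * 2.0 * 0.9272
= 200.1048 Nm


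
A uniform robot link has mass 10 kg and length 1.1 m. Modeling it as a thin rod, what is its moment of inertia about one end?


I = (1/3) * m * L^2
= (1/3) * 10 * 1.1^2
= 0.333333 * 10 * 1.21
= 4.0333 kg*m^2


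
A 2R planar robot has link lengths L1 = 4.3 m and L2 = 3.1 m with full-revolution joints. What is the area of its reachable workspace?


r_max = L1 + L2 = 7.4 m
r_min = |L1 - L2| = 1.2 m
Area = pi*(r_max^2 - r_min^2)
= pi*(54.76 - 1.44)
= pi * 53.32
= 167.5097 m^2


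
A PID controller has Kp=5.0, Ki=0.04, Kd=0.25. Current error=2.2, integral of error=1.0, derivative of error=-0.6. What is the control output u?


u = Kp*e + Ki*int(e) + Kd*de/dt
= 5.0*2.2 + 0.04*1.0 + 0.25*(-0.6)
= 11.0 + 0.04 + -0.15
= 10.89


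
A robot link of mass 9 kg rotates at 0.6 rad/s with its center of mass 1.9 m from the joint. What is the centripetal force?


F = m * omega^2 * r
= 9 * 0.6^2 * 1.9
= 9 * 0.36 * 1.9
= 6.156 N


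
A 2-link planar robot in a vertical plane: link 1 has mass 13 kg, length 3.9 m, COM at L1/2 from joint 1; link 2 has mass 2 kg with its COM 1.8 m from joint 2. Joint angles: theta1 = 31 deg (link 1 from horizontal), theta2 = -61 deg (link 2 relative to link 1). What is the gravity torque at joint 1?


Horizontal distance from joint 1 to link-1 COM:
  x_c1 = (L1/2)*cos(t1) = 1.95 * 0.8572 = 1.6715 m
Horizontal distance from joint 1 to link-2 COM:
  x_c2 = L1*cos(t1) + Lc2*cos(t1+t2)
       = 3.9*0.8572 + 1.8*0.866 = 4.9018 m
tau1 = m1*g*x_c1 + m2*g*x_c2
     = 13*9.81*1.6715 + 2*9.81*4.9018
     = 213.1634 + 96.1733
     = 309.3366 Nm


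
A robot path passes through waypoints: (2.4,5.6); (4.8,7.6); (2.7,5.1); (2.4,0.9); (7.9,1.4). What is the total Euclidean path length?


Segment lengths:
  seg1 = sqrt((2.4)^2 + (2.0)^2) = 3.1241
  seg2 = sqrt((-2.1)^2 + (-2.5)^2) = 3.265
  seg3 = sqrt((-0.3)^2 + (-4.2)^2) = 4.2107
  seg4 = sqrt((5.5)^2 + (0.5)^2) = 5.5227
Total = 16.1224


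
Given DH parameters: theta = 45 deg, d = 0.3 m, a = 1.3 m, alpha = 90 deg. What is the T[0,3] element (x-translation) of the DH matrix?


T[0,3] = a * cos(theta)
= 1.3 * cos(45 deg)
= 1.3 * 0.7071
= 0.9192


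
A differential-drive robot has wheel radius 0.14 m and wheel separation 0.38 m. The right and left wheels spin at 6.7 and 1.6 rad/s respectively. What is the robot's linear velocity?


vR = r*wR = 0.14*6.7 = 0.938 m/s
vL = r*wL = 0.14*1.6 = 0.224 m/s
v = (vR+vL)/2 = 0.581 m/s
omega = (vR-vL)/L = 1.8789 rad/s
linear velocity = 0.581 m/s


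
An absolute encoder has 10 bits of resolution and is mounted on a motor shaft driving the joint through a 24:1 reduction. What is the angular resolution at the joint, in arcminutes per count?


counts = 2^10 = 1024
effective counts at joint = 1024 * 24 = 24576
resolution = 360*60 / 24576
= 0.8789 arcmin/count


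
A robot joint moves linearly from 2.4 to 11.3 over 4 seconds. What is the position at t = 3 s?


s = t/T = 3/4 = 0.75
p(t) = p0 + (pf-p0)*s
= 2.4 + (11.3 - 2.4) * 0.75
= 9.075


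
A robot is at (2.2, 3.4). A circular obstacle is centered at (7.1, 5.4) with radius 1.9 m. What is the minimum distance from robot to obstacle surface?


center_dist = sqrt((2.2-7.1)^2 + (3.4-5.4)^2)
= sqrt(24.01 + 4.0)
= 5.2924
min_dist = center_dist - radius = 5.2924 - 1.9 = 3.3924 m


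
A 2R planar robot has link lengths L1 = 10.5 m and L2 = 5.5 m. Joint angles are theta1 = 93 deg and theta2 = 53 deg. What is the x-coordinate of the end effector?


Convert angles to radians: theta1 = 1.6232, theta2 = 0.925
x = L1*cos(theta1) + L2*cos(theta1+theta2)
x = -0.5495 + -4.5597
x = -5.1092


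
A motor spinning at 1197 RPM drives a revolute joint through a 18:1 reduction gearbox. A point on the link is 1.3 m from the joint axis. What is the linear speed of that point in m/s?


omega_motor = 1197 * 2*pi/60 = 125.3495 rad/s
omega_joint = omega_motor / 18 = 6.9639 rad/s
v = omega_joint * r = 6.9639 * 1.3
= 9.053 m/s


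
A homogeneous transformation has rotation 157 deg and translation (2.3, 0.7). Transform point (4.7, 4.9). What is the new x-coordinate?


x' = cos(theta)*px - sin(theta)*py + tx
= -0.9205*4.7 - 0.3907*4.9 + 2.3
= -3.941


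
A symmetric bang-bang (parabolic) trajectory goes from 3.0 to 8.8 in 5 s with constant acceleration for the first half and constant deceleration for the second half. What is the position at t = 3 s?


Symmetric rest-to-rest: each phase covers (pf-p0)/2 in time T/2. 0.5*a*(T/2)^2 = (pf-p0)/2 => a = 4*(pf-p0)/T^2
a = 4*(8.8-3.0)/5^2 = 0.928
t = 3 is in the deceleration phase (t > T/2).
p = pf - 0.5*a*(T-t)^2 = 8.8 - 0.5*0.928*2^2
= 6.944


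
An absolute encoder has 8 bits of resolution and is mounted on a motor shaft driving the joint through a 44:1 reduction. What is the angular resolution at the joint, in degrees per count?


counts = 2^8 = 256
effective counts at joint = 256 * 44 = 11264
resolution = 360 / 11264
= 0.032 deg/count


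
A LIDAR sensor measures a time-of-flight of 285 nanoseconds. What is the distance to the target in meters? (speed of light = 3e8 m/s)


tof = 285 ns = 2.85e-07 s
dist = c * tof / 2
= 3e8 * 2.85e-07 / 2
= 42.75 m


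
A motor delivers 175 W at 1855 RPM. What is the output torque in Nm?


omega = 1855 * 2*pi/60 = 194.2551 rad/s
tau = P / omega = 175 / 194.2551
= 0.9009 Nm


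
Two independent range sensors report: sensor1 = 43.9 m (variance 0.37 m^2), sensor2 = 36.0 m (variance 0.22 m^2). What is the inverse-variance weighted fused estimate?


w1 = (1/var1) / (1/var1 + 1/var2)
   = 2.7027 / (2.7027 + 4.5455) = 0.3729
w2 = 1 - w1 = 0.6271
fused = w1*s1 + w2*s2 = 16.3695 + 22.5763
= 38.9458 m


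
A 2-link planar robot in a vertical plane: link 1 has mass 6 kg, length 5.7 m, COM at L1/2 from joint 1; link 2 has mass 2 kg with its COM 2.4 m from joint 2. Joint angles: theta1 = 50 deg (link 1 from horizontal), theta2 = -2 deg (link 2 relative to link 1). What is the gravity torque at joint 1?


Horizontal distance from joint 1 to link-1 COM:
  x_c1 = (L1/2)*cos(t1) = 2.85 * 0.6428 = 1.8319 m
Horizontal distance from joint 1 to link-2 COM:
  x_c2 = L1*cos(t1) + Lc2*cos(t1+t2)
       = 5.7*0.6428 + 2.4*0.6691 = 5.2698 m
tau1 = m1*g*x_c1 + m2*g*x_c2
     = 6*9.81*1.8319 + 2*9.81*5.2698
     = 107.8283 + 103.3935
     = 211.2218 Nm


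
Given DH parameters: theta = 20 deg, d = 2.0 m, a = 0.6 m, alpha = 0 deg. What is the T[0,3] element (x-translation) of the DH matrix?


T[0,3] = a * cos(theta)
= 0.6 * cos(20 deg)
= 0.6 * 0.9397
= 0.5638


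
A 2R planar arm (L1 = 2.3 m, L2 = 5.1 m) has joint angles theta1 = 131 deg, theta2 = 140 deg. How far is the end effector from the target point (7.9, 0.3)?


End effector via forward kinematics:
x = L1*cos(t1) + L2*cos(t1+t2) = -1.4199
y = L1*sin(t1) + L2*sin(t1+t2) = -3.3634
Distance to target:
d = sqrt((7.9 - -1.4199)^2 + (0.3 - -3.3634)^2)
= sqrt(86.8611 + 13.4204)
= 10.0141 m


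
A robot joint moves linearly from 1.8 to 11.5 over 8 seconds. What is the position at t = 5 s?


s = t/T = 5/8 = 0.625
p(t) = p0 + (pf-p0)*s
= 1.8 + (11.5 - 1.8) * 0.625
= 7.8625


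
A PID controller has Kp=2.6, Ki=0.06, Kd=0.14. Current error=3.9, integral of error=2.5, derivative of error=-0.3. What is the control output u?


u = Kp*e + Ki*int(e) + Kd*de/dt
= 2.6*3.9 + 0.06*2.5 + 0.14*(-0.3)
= 10.14 + 0.15 + -0.042
= 10.248


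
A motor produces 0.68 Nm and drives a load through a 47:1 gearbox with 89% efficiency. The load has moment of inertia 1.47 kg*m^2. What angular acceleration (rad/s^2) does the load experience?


tau_out = tau_motor * N * eta
= 0.68 * 47 * 0.89 = 28.4444 Nm
alpha = tau_out / I = 28.4444 / 1.47
= 19.3499 rad/s^2


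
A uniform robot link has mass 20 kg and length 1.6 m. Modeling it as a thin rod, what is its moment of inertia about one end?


I = (1/3) * m * L^2
= (1/3) * 20 * 1.6^2
= 0.333333 * 20 * 2.56
= 17.0667 kg*m^2


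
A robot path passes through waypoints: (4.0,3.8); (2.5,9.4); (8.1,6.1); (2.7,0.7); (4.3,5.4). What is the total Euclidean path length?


Segment lengths:
  seg1 = sqrt((-1.5)^2 + (5.6)^2) = 5.7974
  seg2 = sqrt((5.6)^2 + (-3.3)^2) = 6.5
  seg3 = sqrt((-5.4)^2 + (-5.4)^2) = 7.6368
  seg4 = sqrt((1.6)^2 + (4.7)^2) = 4.9649
Total = 24.899


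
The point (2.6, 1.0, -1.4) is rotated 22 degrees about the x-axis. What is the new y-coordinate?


Rotation about x-axis: y' = y*cos(theta) - z*sin(theta)
= 1.0 * 0.9272 - -1.4 * 0.3746
= 1.4516


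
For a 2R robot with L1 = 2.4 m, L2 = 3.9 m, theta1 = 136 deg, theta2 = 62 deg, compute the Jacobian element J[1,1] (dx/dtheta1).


J[1,1] = -L1*sin(t1) - L2*sin(t1+t2)
= -2.4*sin(136) - 3.9*sin(198)
= -0.462


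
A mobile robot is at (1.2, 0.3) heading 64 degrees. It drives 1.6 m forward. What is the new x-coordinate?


x_new = x0 + d*cos(theta)
= 1.2 + 1.6*cos(64)
= 1.2 + 0.7014
= 1.9014


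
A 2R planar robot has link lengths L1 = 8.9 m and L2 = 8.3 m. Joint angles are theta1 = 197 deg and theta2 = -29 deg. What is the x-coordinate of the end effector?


Convert angles to radians: theta1 = 3.4383, theta2 = -0.5061
x = L1*cos(theta1) + L2*cos(theta1+theta2)
x = -8.5111 + -8.1186
x = -16.6297


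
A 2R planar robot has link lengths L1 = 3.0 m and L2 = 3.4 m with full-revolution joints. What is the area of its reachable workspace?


r_max = L1 + L2 = 6.4 m
r_min = |L1 - L2| = 0.4 m
Area = pi*(r_max^2 - r_min^2)
= pi*(40.96 - 0.16)
= pi * 40.8
= 128.177 m^2


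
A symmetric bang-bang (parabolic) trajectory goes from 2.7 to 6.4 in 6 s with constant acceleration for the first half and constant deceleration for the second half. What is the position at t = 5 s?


Symmetric rest-to-rest: each phase covers (pf-p0)/2 in time T/2. 0.5*a*(T/2)^2 = (pf-p0)/2 => a = 4*(pf-p0)/T^2
a = 4*(6.4-2.7)/6^2 = 0.4111
t = 5 is in the deceleration phase (t > T/2).
p = pf - 0.5*a*(T-t)^2 = 6.4 - 0.5*0.4111*1^2
= 6.1944


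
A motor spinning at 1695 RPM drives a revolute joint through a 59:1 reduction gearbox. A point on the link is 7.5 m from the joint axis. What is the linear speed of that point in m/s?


omega_motor = 1695 * 2*pi/60 = 177.5 rad/s
omega_joint = omega_motor / 59 = 3.0085 rad/s
v = omega_joint * r = 3.0085 * 7.5
= 22.5636 m/s


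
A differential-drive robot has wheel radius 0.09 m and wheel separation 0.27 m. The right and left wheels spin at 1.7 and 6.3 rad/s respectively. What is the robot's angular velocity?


vR = r*wR = 0.09*1.7 = 0.153 m/s
vL = r*wL = 0.09*6.3 = 0.567 m/s
v = (vR+vL)/2 = 0.36 m/s
omega = (vR-vL)/L = -1.5333 rad/s
angular velocity = -1.5333 rad/s


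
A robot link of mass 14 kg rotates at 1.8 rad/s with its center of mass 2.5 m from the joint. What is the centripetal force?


F = m * omega^2 * r
= 14 * 1.8^2 * 2.5
= 14 * 3.24 * 2.5
= 113.4 N


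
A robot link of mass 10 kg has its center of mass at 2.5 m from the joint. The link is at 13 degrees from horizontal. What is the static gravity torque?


tau = m*g*L*cos(angle)
= 10 * 9.81 * 2.5 * cos(13 deg)
= 10 * 9.81 * 2.5 * 0.9744
= 238.9643 Nm


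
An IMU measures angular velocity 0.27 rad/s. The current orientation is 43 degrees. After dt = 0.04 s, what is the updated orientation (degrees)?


delta_theta = w * dt = 0.27 * 0.04 = 0.0108 rad
= 0.6188 deg
theta_new = 43 + 0.6188 = 43.6188 deg


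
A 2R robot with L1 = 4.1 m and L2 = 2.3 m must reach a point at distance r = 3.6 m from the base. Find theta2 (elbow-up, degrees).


cos(theta2) = (r^2 - L1^2 - L2^2) / (2*L1*L2)
cos(theta2) = (12.96 - 16.81 - 5.29) / 18.86
cos(theta2) = -0.484624
theta2 = 118.9878 degrees


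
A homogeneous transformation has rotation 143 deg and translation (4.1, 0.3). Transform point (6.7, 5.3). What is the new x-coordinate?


x' = cos(theta)*px - sin(theta)*py + tx
= -0.7986*6.7 - 0.6018*5.3 + 4.1
= -4.4405


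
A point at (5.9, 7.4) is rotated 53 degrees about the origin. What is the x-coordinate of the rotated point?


x' = x*cos(theta) - y*sin(theta)
cos(53 deg) = 0.6018, sin(53 deg) = 0.7986
x' = 5.9 * 0.6018 - 7.4 * 0.7986
= 3.5507 - 5.9099
= -2.3592


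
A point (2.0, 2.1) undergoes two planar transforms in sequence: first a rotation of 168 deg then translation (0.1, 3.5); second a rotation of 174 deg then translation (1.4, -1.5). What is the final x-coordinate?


After transform 1:
x1 = cos(168)*2.0 - sin(168)*2.1 + 0.1 = -2.2929
y1 = sin(168)*2.0 + cos(168)*2.1 + 3.5 = 1.8617
After transform 2:
x2 = cos(174)*-2.2929 - sin(174)*1.8617 + 1.4
= 3.4857


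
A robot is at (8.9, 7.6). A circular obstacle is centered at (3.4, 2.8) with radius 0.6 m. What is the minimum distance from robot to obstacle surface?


center_dist = sqrt((8.9-3.4)^2 + (7.6-2.8)^2)
= sqrt(30.25 + 23.04)
= 7.3
min_dist = center_dist - radius = 7.3 - 0.6 = 6.7 m


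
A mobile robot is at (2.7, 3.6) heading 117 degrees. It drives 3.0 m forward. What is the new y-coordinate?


y_new = y0 + d*sin(theta)
= 3.6 + 3.0*sin(117)
= 3.6 + 2.673
= 6.273


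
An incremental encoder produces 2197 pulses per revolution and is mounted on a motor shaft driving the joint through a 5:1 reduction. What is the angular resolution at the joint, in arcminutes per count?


counts per rev = 2197
effective counts at joint = 2197 * 5 = 10985
resolution = 360*60 / 10985
= 1.9663 arcmin/count


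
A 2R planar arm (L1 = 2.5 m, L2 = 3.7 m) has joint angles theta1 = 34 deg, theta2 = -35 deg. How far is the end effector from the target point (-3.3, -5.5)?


End effector via forward kinematics:
x = L1*cos(t1) + L2*cos(t1+t2) = 5.772
y = L1*sin(t1) + L2*sin(t1+t2) = 1.3334
Distance to target:
d = sqrt((-3.3 - 5.772)^2 + (-5.5 - 1.3334)^2)
= sqrt(82.3017 + 46.6955)
= 11.3577 m


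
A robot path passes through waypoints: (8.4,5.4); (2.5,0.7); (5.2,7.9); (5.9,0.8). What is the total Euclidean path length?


Segment lengths:
  seg1 = sqrt((-5.9)^2 + (-4.7)^2) = 7.5432
  seg2 = sqrt((2.7)^2 + (7.2)^2) = 7.6896
  seg3 = sqrt((0.7)^2 + (-7.1)^2) = 7.1344
Total = 22.3672


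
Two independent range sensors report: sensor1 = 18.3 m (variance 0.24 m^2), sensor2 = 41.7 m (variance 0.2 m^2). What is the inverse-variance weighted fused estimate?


w1 = (1/var1) / (1/var1 + 1/var2)
   = 4.1667 / (4.1667 + 5.0) = 0.4545
w2 = 1 - w1 = 0.5455
fused = w1*s1 + w2*s2 = 8.3182 + 22.7455
= 31.0636 m


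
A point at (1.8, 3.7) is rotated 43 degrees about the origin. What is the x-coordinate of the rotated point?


x' = x*cos(theta) - y*sin(theta)
cos(43 deg) = 0.7314, sin(43 deg) = 0.682
x' = 1.8 * 0.7314 - 3.7 * 0.682
= 1.3164 - 2.5234
= -1.207


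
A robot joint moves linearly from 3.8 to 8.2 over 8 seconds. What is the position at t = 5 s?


s = t/T = 5/8 = 0.625
p(t) = p0 + (pf-p0)*s
= 3.8 + (8.2 - 3.8) * 0.625
= 6.55


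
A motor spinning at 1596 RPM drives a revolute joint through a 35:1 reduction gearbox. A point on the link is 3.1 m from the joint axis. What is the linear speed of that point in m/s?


omega_motor = 1596 * 2*pi/60 = 167.1327 rad/s
omega_joint = omega_motor / 35 = 4.7752 rad/s
v = omega_joint * r = 4.7752 * 3.1
= 14.8032 m/s


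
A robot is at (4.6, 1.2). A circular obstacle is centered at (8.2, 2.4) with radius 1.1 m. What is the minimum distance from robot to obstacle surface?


center_dist = sqrt((4.6-8.2)^2 + (1.2-2.4)^2)
= sqrt(12.96 + 1.44)
= 3.7947
min_dist = center_dist - radius = 3.7947 - 1.1 = 2.6947 m


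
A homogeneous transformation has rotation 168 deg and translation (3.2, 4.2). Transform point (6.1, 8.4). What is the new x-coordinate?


x' = cos(theta)*px - sin(theta)*py + tx
= -0.9781*6.1 - 0.2079*8.4 + 3.2
= -4.5132


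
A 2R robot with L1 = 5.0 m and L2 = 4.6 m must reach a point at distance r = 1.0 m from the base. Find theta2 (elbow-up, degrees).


cos(theta2) = (r^2 - L1^2 - L2^2) / (2*L1*L2)
cos(theta2) = (1.0 - 25.0 - 21.16) / 46.0
cos(theta2) = -0.981739
theta2 = 169.0337 degrees


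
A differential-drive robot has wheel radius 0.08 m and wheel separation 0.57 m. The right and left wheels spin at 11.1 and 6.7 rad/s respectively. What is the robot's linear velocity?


vR = r*wR = 0.08*11.1 = 0.888 m/s
vL = r*wL = 0.08*6.7 = 0.536 m/s
v = (vR+vL)/2 = 0.712 m/s
omega = (vR-vL)/L = 0.6175 rad/s
linear velocity = 0.712 m/s


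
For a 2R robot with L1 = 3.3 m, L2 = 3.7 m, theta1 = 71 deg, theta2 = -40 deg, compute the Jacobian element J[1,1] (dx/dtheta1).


J[1,1] = -L1*sin(t1) - L2*sin(t1+t2)
= -3.3*sin(71) - 3.7*sin(31)
= -5.0259


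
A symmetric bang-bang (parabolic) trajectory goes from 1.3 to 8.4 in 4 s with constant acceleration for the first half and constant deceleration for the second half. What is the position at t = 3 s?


Symmetric rest-to-rest: each phase covers (pf-p0)/2 in time T/2. 0.5*a*(T/2)^2 = (pf-p0)/2 => a = 4*(pf-p0)/T^2
a = 4*(8.4-1.3)/4^2 = 1.775
t = 3 is in the deceleration phase (t > T/2).
p = pf - 0.5*a*(T-t)^2 = 8.4 - 0.5*1.775*1^2
= 7.5125


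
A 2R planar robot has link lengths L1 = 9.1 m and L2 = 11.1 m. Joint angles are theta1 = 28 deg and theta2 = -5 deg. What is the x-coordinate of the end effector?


Convert angles to radians: theta1 = 0.4887, theta2 = -0.0873
x = L1*cos(theta1) + L2*cos(theta1+theta2)
x = 8.0348 + 10.2176
x = 18.2524


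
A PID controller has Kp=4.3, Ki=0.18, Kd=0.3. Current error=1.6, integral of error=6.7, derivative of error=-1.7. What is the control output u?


u = Kp*e + Ki*int(e) + Kd*de/dt
= 4.3*1.6 + 0.18*6.7 + 0.3*(-1.7)
= 6.88 + 1.206 + -0.51
= 7.576


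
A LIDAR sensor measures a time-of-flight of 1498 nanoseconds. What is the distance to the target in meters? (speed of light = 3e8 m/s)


tof = 1498 ns = 1.498e-06 s
dist = c * tof / 2
= 3e8 * 1.498e-06 / 2
= 224.7 m


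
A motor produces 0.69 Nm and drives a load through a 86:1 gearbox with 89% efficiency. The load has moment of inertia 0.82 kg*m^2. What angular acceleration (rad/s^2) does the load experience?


tau_out = tau_motor * N * eta
= 0.69 * 86 * 0.89 = 52.8126 Nm
alpha = tau_out / I = 52.8126 / 0.82
= 64.4056 rad/s^2


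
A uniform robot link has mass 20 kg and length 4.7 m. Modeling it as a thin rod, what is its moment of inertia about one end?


I = (1/3) * m * L^2
= (1/3) * 20 * 4.7^2
= 0.333333 * 20 * 22.09
= 147.2667 kg*m^2


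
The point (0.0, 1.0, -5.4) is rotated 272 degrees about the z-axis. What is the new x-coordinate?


Rotation about z-axis: x' = x*cos(theta) - y*sin(theta)
= 0.0 * 0.0349 - 1.0 * -0.9994
= 0.9994
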